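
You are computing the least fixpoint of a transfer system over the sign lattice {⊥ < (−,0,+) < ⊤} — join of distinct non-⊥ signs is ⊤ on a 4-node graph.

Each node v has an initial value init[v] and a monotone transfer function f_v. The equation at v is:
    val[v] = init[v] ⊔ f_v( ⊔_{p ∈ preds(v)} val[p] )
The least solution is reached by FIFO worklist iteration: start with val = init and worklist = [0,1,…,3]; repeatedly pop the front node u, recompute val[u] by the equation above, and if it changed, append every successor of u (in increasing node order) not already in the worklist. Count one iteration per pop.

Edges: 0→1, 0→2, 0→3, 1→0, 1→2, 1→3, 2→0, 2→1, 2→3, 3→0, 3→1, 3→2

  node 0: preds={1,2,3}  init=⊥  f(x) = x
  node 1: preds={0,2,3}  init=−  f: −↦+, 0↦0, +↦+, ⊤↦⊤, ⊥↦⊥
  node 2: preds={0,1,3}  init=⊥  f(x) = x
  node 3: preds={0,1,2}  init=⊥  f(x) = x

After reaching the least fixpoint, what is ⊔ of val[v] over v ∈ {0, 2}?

⊤

Worklist (8 pops):
  #1 pop 0: in=− → − (was ⊥); enqueue []
  #2 pop 1: in=− → ⊤ (was −); enqueue [0]
  #3 pop 2: in=⊤ → ⊤ (was ⊥); enqueue [1]
  #4 pop 3: in=⊤ → ⊤ (was ⊥); enqueue [2]
  #5 pop 0: in=⊤ → ⊤ (was −); enqueue [3]
  #6 pop 1: in=⊤ → ⊤ (no change)
  #7 pop 2: in=⊤ → ⊤ (no change)
  #8 pop 3: in=⊤ → ⊤ (no change)

Fixpoint:
  val[0] = ⊤
  val[1] = ⊤
  val[2] = ⊤
  val[3] = ⊤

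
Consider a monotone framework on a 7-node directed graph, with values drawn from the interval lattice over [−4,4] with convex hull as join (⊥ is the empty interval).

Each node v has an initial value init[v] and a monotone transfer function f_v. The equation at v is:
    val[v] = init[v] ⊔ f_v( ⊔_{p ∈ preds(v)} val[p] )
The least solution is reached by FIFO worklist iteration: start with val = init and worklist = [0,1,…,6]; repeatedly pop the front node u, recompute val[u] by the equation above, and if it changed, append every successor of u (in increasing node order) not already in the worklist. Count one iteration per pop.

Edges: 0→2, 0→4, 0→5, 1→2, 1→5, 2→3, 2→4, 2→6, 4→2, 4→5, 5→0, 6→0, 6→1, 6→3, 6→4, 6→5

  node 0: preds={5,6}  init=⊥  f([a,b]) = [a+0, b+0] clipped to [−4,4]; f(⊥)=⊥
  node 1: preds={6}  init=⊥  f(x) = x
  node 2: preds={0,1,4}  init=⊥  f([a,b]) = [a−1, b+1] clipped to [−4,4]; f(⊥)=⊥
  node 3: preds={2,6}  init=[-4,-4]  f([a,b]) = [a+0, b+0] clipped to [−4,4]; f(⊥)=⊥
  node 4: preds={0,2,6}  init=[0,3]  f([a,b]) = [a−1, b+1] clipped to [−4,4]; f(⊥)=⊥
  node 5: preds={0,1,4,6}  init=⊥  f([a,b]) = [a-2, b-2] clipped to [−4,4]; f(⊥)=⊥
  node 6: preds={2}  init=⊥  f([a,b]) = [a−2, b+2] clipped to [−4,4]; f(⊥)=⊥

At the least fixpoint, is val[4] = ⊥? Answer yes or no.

no

Worklist (22 pops):
  #1 pop 0: in=⊥ → ⊥ (no change)
  #2 pop 1: in=⊥ → ⊥ (no change)
  #3 pop 2: in=[0,3] → [-1,4] (was ⊥); enqueue []
  #4 pop 3: in=[-1,4] → [-4,4] (was [-4,-4]); enqueue []
  #5 pop 4: in=[-1,4] → [-2,4] (was [0,3]); enqueue [2]
  #6 pop 5: in=[-2,4] → [-4,2] (was ⊥); enqueue [0]
  #7 pop 6: in=[-1,4] → [-3,4] (was ⊥); enqueue [1,3,4,5]
  #8 pop 2: in=[-2,4] → [-3,4] (was [-1,4]); enqueue [6]
  #9 pop 0: in=[-4,4] → [-4,4] (was ⊥); enqueue [2]
  #10 pop 1: in=[-3,4] → [-3,4] (was ⊥); enqueue []
  #11 pop 3: in=[-3,4] → [-4,4] (no change)
  #12 pop 4: in=[-4,4] → [-4,4] (was [-2,4]); enqueue []
  #13 pop 5: in=[-4,4] → [-4,2] (no change)
  #14 pop 6: in=[-3,4] → [-4,4] (was [-3,4]); enqueue [0,1,3,4,5]
  #15 pop 2: in=[-4,4] → [-4,4] (was [-3,4]); enqueue [6]
  #16 pop 0: in=[-4,4] → [-4,4] (no change)
  #17 pop 1: in=[-4,4] → [-4,4] (was [-3,4]); enqueue [2]
  #18 pop 3: in=[-4,4] → [-4,4] (no change)
  #19 pop 4: in=[-4,4] → [-4,4] (no change)
  #20 pop 5: in=[-4,4] → [-4,2] (no change)
  #21 pop 6: in=[-4,4] → [-4,4] (no change)
  #22 pop 2: in=[-4,4] → [-4,4] (no change)

Fixpoint:
  val[0] = [-4,4]
  val[1] = [-4,4]
  val[2] = [-4,4]
  val[3] = [-4,4]
  val[4] = [-4,4]
  val[5] = [-4,2]
  val[6] = [-4,4]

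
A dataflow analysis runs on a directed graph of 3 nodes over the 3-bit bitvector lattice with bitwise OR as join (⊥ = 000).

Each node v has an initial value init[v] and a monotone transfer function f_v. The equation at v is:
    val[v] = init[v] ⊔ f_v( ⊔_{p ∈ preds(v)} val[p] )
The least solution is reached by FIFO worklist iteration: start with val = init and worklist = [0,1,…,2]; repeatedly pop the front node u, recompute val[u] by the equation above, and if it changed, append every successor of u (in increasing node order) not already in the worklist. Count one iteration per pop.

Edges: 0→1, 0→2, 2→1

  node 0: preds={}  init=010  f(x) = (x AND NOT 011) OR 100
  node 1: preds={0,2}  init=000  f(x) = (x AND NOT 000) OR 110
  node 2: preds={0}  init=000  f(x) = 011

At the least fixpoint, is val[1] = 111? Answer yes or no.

yes

Worklist (4 pops):
  #1 pop 0: in=000 → 110 (was 010); enqueue []
  #2 pop 1: in=110 → 110 (was 000); enqueue []
  #3 pop 2: in=110 → 011 (was 000); enqueue [1]
  #4 pop 1: in=111 → 111 (was 110); enqueue []

Fixpoint:
  val[0] = 110
  val[1] = 111
  val[2] = 011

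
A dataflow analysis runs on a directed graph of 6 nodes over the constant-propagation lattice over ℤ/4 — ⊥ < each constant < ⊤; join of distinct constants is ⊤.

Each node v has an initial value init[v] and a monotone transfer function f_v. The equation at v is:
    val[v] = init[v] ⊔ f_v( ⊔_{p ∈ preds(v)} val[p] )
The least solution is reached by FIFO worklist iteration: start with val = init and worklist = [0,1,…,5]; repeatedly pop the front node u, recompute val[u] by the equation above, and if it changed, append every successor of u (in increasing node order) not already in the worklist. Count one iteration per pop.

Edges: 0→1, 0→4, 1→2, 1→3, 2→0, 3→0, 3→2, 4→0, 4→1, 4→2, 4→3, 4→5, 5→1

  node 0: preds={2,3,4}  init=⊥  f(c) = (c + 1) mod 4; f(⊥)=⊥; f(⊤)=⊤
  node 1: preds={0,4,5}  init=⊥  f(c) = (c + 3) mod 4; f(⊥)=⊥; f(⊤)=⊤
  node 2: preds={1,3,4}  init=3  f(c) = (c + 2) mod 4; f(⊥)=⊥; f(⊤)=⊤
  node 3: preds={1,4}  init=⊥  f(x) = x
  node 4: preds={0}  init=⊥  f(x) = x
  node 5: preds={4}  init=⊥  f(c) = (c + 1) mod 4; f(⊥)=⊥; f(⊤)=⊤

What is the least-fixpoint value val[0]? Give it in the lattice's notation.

Iteration log — 17 steps:
  step 1. node 0  ⊔preds=3  new=0  old=⊥  +wl: 
  step 2. node 1  ⊔preds=0  new=3  old=⊥  +wl: 
  step 3. node 2  ⊔preds=3  new=⊤  old=3  +wl: 0
  step 4. node 3  ⊔preds=3  new=3  old=⊥  +wl: 2
  step 5. node 4  ⊔preds=0  new=0  old=⊥  +wl: 1,3
  step 6. node 5  ⊔preds=0  new=1  old=⊥  +wl: 
  step 7. node 0  ⊔preds=⊤  new=⊤  old=0  +wl: 4
  step 8. node 2  ⊔preds=⊤  new=⊤  stable
  step 9. node 1  ⊔preds=⊤  new=⊤  old=3  +wl: 2
  step 10. node 3  ⊔preds=⊤  new=⊤  old=3  +wl: 0
  step 11. node 4  ⊔preds=⊤  new=⊤  old=0  +wl: 1,3,5
  step 12. node 2  ⊔preds=⊤  new=⊤  stable
  step 13. node 0  ⊔preds=⊤  new=⊤  stable
  step 14. node 1  ⊔preds=⊤  new=⊤  stable
  step 15. node 3  ⊔preds=⊤  new=⊤  stable
  step 16. node 5  ⊔preds=⊤  new=⊤  old=1  +wl: 1
  step 17. node 1  ⊔preds=⊤  new=⊤  stable

Least fixpoint reached:
  node 0: ⊤
  node 1: ⊤
  node 2: ⊤
  node 3: ⊤
  node 4: ⊤
  node 5: ⊤

⊤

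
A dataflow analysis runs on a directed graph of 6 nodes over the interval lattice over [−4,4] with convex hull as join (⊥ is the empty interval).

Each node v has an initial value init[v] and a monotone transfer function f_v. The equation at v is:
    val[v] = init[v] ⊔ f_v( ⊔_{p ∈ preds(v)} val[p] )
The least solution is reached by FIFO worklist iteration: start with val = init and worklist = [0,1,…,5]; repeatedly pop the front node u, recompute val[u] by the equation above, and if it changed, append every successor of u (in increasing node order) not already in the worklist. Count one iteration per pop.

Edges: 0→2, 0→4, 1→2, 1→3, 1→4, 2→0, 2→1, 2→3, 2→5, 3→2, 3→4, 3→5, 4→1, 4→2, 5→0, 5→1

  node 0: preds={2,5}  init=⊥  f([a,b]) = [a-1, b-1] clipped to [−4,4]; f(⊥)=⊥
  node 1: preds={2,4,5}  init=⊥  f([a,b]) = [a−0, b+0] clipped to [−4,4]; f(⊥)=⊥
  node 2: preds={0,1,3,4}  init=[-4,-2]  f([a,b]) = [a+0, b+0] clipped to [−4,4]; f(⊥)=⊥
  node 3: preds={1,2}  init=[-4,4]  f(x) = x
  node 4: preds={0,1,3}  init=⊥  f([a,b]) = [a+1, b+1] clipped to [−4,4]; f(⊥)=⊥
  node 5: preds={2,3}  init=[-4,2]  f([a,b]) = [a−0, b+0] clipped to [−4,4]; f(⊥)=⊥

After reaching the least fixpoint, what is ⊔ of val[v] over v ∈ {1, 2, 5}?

Iteration log — 11 steps:
  step 1. node 0  ⊔preds=[-4,2]  new=[-4,1]  old=⊥  +wl: 
  step 2. node 1  ⊔preds=[-4,2]  new=[-4,2]  old=⊥  +wl: 
  step 3. node 2  ⊔preds=[-4,4]  new=[-4,4]  old=[-4,-2]  +wl: 0,1
  step 4. node 3  ⊔preds=[-4,4]  new=[-4,4]  stable
  step 5. node 4  ⊔preds=[-4,4]  new=[-3,4]  old=⊥  +wl: 2
  step 6. node 5  ⊔preds=[-4,4]  new=[-4,4]  old=[-4,2]  +wl: 
  step 7. node 0  ⊔preds=[-4,4]  new=[-4,3]  old=[-4,1]  +wl: 4
  step 8. node 1  ⊔preds=[-4,4]  new=[-4,4]  old=[-4,2]  +wl: 3
  step 9. node 2  ⊔preds=[-4,4]  new=[-4,4]  stable
  step 10. node 4  ⊔preds=[-4,4]  new=[-3,4]  stable
  step 11. node 3  ⊔preds=[-4,4]  new=[-4,4]  stable

Least fixpoint reached:
  node 0: [-4,3]
  node 1: [-4,4]
  node 2: [-4,4]
  node 3: [-4,4]
  node 4: [-3,4]
  node 5: [-4,4]

[-4,4]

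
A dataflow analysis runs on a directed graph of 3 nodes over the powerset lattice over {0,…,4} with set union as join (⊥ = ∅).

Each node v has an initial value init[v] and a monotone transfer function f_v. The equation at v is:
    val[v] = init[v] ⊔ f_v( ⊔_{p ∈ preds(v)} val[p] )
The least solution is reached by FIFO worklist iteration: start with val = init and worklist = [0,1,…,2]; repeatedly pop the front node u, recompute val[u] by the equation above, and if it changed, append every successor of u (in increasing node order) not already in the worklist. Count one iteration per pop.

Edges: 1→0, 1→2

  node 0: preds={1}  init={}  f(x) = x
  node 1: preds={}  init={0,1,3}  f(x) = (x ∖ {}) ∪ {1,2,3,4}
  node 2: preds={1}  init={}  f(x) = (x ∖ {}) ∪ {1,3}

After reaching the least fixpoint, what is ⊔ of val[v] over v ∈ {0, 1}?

{0,1,2,3,4}

Worklist (4 pops):
  #1 pop 0: in={0,1,3} → {0,1,3} (was {}); enqueue []
  #2 pop 1: in={} → {0,1,2,3,4} (was {0,1,3}); enqueue [0]
  #3 pop 2: in={0,1,2,3,4} → {0,1,2,3,4} (was {}); enqueue []
  #4 pop 0: in={0,1,2,3,4} → {0,1,2,3,4} (was {0,1,3}); enqueue []

Fixpoint:
  val[0] = {0,1,2,3,4}
  val[1] = {0,1,2,3,4}
  val[2] = {0,1,2,3,4}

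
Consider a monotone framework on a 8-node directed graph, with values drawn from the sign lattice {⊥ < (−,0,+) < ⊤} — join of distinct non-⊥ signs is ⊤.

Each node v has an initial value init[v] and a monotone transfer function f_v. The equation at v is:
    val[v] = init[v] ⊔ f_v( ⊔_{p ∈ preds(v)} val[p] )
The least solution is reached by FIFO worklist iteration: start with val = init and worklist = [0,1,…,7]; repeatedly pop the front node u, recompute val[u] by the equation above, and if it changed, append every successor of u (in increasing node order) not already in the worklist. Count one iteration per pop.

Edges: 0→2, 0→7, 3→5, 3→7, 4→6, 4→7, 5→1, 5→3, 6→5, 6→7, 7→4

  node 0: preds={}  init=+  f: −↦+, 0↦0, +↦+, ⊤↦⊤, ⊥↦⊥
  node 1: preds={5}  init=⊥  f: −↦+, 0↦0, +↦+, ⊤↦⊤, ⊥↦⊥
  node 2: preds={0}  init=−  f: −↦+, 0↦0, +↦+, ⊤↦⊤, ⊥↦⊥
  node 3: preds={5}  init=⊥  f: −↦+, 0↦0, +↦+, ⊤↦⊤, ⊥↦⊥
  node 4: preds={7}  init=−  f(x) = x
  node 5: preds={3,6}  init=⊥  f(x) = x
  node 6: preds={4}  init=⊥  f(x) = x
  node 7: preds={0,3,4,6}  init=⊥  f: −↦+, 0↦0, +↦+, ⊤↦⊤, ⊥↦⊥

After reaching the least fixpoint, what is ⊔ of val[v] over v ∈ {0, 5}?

⊤

Trace (19 dequeues):
  [1] u=0 | in ⊥ | out + | ==
  [2] u=1 | in ⊥ | out ⊥ | ==
  [3] u=2 | in + | out ⊤ | prev − | push {}
  [4] u=3 | in ⊥ | out ⊥ | ==
  [5] u=4 | in ⊥ | out − | ==
  [6] u=5 | in ⊥ | out ⊥ | ==
  [7] u=6 | in − | out − | prev ⊥ | push {5}
  [8] u=7 | in ⊤ | out ⊤ | prev ⊥ | push {4}
  [9] u=5 | in − | out − | prev ⊥ | push {1,3}
  [10] u=4 | in ⊤ | out ⊤ | prev − | push {6,7}
  [11] u=1 | in − | out + | prev ⊥ | push {}
  [12] u=3 | in − | out + | prev ⊥ | push {5}
  [13] u=6 | in ⊤ | out ⊤ | prev − | push {}
  [14] u=7 | in ⊤ | out ⊤ | ==
  [15] u=5 | in ⊤ | out ⊤ | prev − | push {1,3}
  [16] u=1 | in ⊤ | out ⊤ | prev + | push {}
  [17] u=3 | in ⊤ | out ⊤ | prev + | push {5,7}
  [18] u=5 | in ⊤ | out ⊤ | ==
  [19] u=7 | in ⊤ | out ⊤ | ==

Converged values:
  [0] +
  [1] ⊤
  [2] ⊤
  [3] ⊤
  [4] ⊤
  [5] ⊤
  [6] ⊤
  [7] ⊤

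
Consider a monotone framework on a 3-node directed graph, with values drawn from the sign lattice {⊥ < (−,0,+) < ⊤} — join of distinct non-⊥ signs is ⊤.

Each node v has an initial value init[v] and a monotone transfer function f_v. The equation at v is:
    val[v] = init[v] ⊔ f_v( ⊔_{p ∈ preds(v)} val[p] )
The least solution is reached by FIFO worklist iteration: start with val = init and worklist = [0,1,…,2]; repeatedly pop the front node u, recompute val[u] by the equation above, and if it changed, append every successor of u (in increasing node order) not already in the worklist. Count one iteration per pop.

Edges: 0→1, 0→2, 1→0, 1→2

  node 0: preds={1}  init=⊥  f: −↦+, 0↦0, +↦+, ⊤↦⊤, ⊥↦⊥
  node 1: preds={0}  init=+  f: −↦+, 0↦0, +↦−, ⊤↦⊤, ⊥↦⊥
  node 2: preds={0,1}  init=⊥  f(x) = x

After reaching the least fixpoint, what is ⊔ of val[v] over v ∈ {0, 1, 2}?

Iteration log — 6 steps:
  step 1. node 0  ⊔preds=+  new=+  old=⊥  +wl: 
  step 2. node 1  ⊔preds=+  new=⊤  old=+  +wl: 0
  step 3. node 2  ⊔preds=⊤  new=⊤  old=⊥  +wl: 
  step 4. node 0  ⊔preds=⊤  new=⊤  old=+  +wl: 1,2
  step 5. node 1  ⊔preds=⊤  new=⊤  stable
  step 6. node 2  ⊔preds=⊤  new=⊤  stable

Least fixpoint reached:
  node 0: ⊤
  node 1: ⊤
  node 2: ⊤

⊤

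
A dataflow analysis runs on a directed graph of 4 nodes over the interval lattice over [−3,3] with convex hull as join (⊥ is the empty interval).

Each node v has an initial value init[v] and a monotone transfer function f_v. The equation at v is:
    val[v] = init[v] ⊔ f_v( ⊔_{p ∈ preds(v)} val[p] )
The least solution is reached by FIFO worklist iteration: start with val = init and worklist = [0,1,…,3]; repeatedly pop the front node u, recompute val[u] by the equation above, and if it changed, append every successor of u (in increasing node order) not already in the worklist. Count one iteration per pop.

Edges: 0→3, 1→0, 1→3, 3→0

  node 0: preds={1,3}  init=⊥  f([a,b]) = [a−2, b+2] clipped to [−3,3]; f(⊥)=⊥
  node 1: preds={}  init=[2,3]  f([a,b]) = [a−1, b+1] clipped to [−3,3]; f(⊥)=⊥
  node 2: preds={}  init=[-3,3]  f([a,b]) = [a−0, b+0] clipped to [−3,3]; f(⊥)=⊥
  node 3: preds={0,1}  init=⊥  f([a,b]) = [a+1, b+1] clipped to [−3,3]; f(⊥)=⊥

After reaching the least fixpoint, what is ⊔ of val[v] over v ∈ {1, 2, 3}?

[-3,3]

Worklist (11 pops):
  #1 pop 0: in=[2,3] → [0,3] (was ⊥); enqueue []
  #2 pop 1: in=⊥ → [2,3] (no change)
  #3 pop 2: in=⊥ → [-3,3] (no change)
  #4 pop 3: in=[0,3] → [1,3] (was ⊥); enqueue [0]
  #5 pop 0: in=[1,3] → [-1,3] (was [0,3]); enqueue [3]
  #6 pop 3: in=[-1,3] → [0,3] (was [1,3]); enqueue [0]
  #7 pop 0: in=[0,3] → [-2,3] (was [-1,3]); enqueue [3]
  #8 pop 3: in=[-2,3] → [-1,3] (was [0,3]); enqueue [0]
  #9 pop 0: in=[-1,3] → [-3,3] (was [-2,3]); enqueue [3]
  #10 pop 3: in=[-3,3] → [-2,3] (was [-1,3]); enqueue [0]
  #11 pop 0: in=[-2,3] → [-3,3] (no change)

Fixpoint:
  val[0] = [-3,3]
  val[1] = [2,3]
  val[2] = [-3,3]
  val[3] = [-2,3]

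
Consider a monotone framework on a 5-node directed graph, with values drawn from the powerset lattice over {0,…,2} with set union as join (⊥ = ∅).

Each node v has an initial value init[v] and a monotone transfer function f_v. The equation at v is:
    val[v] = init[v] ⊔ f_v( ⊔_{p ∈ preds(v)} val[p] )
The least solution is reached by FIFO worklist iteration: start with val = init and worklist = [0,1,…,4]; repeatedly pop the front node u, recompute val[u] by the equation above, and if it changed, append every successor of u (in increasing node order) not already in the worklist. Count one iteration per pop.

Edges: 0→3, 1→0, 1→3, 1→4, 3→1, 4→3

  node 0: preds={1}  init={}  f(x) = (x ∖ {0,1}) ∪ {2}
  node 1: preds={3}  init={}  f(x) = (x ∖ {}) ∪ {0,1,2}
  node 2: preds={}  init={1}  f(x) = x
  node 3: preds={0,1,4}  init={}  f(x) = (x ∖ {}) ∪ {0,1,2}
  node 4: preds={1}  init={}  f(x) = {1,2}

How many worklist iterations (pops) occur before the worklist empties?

Worklist (8 pops):
  #1 pop 0: in={} → {2} (was {}); enqueue []
  #2 pop 1: in={} → {0,1,2} (was {}); enqueue [0]
  #3 pop 2: in={} → {1} (no change)
  #4 pop 3: in={0,1,2} → {0,1,2} (was {}); enqueue [1]
  #5 pop 4: in={0,1,2} → {1,2} (was {}); enqueue [3]
  #6 pop 0: in={0,1,2} → {2} (no change)
  #7 pop 1: in={0,1,2} → {0,1,2} (no change)
  #8 pop 3: in={0,1,2} → {0,1,2} (no change)

Fixpoint:
  val[0] = {2}
  val[1] = {0,1,2}
  val[2] = {1}
  val[3] = {0,1,2}
  val[4] = {1,2}

8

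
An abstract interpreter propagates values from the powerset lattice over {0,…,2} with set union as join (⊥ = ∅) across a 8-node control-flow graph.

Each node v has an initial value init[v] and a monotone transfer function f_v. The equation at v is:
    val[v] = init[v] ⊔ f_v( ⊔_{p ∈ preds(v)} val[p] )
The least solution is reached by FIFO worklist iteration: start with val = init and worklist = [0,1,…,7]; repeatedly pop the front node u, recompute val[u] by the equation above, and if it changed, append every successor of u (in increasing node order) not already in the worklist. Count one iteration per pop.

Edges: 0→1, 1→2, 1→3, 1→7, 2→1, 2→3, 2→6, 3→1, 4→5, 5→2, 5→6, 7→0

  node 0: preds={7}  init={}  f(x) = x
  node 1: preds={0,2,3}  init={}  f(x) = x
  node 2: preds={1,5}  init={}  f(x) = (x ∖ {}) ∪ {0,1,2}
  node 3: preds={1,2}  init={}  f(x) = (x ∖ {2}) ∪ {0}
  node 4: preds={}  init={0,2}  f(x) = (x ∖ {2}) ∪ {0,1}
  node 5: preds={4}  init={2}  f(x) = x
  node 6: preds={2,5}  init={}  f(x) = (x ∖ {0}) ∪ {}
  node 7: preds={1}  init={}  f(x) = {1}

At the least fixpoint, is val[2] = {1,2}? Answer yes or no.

Iteration log — 14 steps:
  step 1. node 0  ⊔preds={}  new={}  stable
  step 2. node 1  ⊔preds={}  new={}  stable
  step 3. node 2  ⊔preds={2}  new={0,1,2}  old={}  +wl: 1
  step 4. node 3  ⊔preds={0,1,2}  new={0,1}  old={}  +wl: 
  step 5. node 4  ⊔preds={}  new={0,1,2}  old={0,2}  +wl: 
  step 6. node 5  ⊔preds={0,1,2}  new={0,1,2}  old={2}  +wl: 2
  step 7. node 6  ⊔preds={0,1,2}  new={1,2}  old={}  +wl: 
  step 8. node 7  ⊔preds={}  new={1}  old={}  +wl: 0
  step 9. node 1  ⊔preds={0,1,2}  new={0,1,2}  old={}  +wl: 3,7
  step 10. node 2  ⊔preds={0,1,2}  new={0,1,2}  stable
  step 11. node 0  ⊔preds={1}  new={1}  old={}  +wl: 1
  step 12. node 3  ⊔preds={0,1,2}  new={0,1}  stable
  step 13. node 7  ⊔preds={0,1,2}  new={1}  stable
  step 14. node 1  ⊔preds={0,1,2}  new={0,1,2}  stable

Least fixpoint reached:
  node 0: {1}
  node 1: {0,1,2}
  node 2: {0,1,2}
  node 3: {0,1}
  node 4: {0,1,2}
  node 5: {0,1,2}
  node 6: {1,2}
  node 7: {1}

no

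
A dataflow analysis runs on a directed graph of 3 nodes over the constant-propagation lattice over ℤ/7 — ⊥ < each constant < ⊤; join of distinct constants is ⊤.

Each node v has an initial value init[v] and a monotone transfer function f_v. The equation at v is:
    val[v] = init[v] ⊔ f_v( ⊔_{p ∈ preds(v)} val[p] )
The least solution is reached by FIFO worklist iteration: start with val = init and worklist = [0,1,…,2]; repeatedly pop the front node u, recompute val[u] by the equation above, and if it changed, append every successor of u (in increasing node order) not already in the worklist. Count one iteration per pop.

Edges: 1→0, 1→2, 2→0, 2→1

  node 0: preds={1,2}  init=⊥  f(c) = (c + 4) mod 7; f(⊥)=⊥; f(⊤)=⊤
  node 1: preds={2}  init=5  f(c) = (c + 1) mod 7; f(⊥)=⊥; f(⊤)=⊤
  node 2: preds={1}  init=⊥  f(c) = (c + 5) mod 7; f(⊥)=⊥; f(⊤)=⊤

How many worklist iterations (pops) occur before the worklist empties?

9

Worklist (9 pops):
  #1 pop 0: in=5 → 2 (was ⊥); enqueue []
  #2 pop 1: in=⊥ → 5 (no change)
  #3 pop 2: in=5 → 3 (was ⊥); enqueue [0,1]
  #4 pop 0: in=⊤ → ⊤ (was 2); enqueue []
  #5 pop 1: in=3 → ⊤ (was 5); enqueue [0,2]
  #6 pop 0: in=⊤ → ⊤ (no change)
  #7 pop 2: in=⊤ → ⊤ (was 3); enqueue [0,1]
  #8 pop 0: in=⊤ → ⊤ (no change)
  #9 pop 1: in=⊤ → ⊤ (no change)

Fixpoint:
  val[0] = ⊤
  val[1] = ⊤
  val[2] = ⊤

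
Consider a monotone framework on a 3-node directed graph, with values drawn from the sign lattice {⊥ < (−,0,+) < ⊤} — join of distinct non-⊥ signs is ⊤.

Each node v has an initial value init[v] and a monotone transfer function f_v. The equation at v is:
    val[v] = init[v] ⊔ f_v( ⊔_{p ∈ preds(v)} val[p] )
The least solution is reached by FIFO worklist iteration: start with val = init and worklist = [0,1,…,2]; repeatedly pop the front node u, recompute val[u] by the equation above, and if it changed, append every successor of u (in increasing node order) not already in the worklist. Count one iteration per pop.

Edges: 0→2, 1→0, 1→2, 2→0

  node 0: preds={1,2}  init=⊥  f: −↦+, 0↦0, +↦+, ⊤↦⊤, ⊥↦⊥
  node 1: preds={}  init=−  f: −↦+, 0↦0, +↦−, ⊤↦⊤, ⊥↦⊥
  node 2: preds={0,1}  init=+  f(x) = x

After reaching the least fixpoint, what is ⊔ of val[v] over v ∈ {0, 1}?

Worklist (4 pops):
  #1 pop 0: in=⊤ → ⊤ (was ⊥); enqueue []
  #2 pop 1: in=⊥ → − (no change)
  #3 pop 2: in=⊤ → ⊤ (was +); enqueue [0]
  #4 pop 0: in=⊤ → ⊤ (no change)

Fixpoint:
  val[0] = ⊤
  val[1] = −
  val[2] = ⊤

⊤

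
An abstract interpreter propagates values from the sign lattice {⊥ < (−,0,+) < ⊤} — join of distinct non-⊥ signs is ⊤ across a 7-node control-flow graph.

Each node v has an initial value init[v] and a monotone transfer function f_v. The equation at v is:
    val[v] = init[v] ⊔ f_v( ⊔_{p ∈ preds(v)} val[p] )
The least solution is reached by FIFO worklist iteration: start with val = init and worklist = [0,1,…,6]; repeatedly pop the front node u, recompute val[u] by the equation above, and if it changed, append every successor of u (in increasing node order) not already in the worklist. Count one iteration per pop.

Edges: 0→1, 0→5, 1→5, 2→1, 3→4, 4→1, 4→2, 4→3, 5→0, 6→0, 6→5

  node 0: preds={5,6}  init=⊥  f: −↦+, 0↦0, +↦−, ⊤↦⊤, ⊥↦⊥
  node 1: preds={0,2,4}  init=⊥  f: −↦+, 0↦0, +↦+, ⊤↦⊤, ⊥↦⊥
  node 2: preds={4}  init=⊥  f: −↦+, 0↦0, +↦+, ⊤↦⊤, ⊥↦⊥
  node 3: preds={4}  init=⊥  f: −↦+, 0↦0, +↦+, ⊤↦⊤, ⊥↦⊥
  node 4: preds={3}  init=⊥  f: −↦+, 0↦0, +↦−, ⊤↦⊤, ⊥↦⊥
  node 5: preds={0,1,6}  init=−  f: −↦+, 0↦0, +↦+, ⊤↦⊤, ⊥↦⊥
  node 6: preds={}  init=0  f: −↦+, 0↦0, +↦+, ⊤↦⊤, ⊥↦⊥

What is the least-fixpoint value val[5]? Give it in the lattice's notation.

⊤

Iteration log — 8 steps:
  step 1. node 0  ⊔preds=⊤  new=⊤  old=⊥  +wl: 
  step 2. node 1  ⊔preds=⊤  new=⊤  old=⊥  +wl: 
  step 3. node 2  ⊔preds=⊥  new=⊥  stable
  step 4. node 3  ⊔preds=⊥  new=⊥  stable
  step 5. node 4  ⊔preds=⊥  new=⊥  stable
  step 6. node 5  ⊔preds=⊤  new=⊤  old=−  +wl: 0
  step 7. node 6  ⊔preds=⊥  new=0  stable
  step 8. node 0  ⊔preds=⊤  new=⊤  stable

Least fixpoint reached:
  node 0: ⊤
  node 1: ⊤
  node 2: ⊥
  node 3: ⊥
  node 4: ⊥
  node 5: ⊤
  node 6: 0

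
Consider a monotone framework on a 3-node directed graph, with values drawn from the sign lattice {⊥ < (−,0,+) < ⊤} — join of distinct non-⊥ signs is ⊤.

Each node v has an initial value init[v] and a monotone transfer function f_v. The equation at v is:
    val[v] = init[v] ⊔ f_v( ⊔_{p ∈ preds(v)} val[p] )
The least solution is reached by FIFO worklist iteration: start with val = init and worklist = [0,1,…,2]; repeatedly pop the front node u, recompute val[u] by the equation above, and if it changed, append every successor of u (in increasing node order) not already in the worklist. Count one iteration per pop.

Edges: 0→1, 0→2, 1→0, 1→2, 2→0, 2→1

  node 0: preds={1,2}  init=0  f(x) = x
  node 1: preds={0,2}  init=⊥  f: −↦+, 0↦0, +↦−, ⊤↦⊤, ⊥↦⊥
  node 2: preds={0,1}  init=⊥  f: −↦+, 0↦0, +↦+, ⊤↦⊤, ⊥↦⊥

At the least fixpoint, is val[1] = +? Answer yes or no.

Worklist (5 pops):
  #1 pop 0: in=⊥ → 0 (no change)
  #2 pop 1: in=0 → 0 (was ⊥); enqueue [0]
  #3 pop 2: in=0 → 0 (was ⊥); enqueue [1]
  #4 pop 0: in=0 → 0 (no change)
  #5 pop 1: in=0 → 0 (no change)

Fixpoint:
  val[0] = 0
  val[1] = 0
  val[2] = 0

no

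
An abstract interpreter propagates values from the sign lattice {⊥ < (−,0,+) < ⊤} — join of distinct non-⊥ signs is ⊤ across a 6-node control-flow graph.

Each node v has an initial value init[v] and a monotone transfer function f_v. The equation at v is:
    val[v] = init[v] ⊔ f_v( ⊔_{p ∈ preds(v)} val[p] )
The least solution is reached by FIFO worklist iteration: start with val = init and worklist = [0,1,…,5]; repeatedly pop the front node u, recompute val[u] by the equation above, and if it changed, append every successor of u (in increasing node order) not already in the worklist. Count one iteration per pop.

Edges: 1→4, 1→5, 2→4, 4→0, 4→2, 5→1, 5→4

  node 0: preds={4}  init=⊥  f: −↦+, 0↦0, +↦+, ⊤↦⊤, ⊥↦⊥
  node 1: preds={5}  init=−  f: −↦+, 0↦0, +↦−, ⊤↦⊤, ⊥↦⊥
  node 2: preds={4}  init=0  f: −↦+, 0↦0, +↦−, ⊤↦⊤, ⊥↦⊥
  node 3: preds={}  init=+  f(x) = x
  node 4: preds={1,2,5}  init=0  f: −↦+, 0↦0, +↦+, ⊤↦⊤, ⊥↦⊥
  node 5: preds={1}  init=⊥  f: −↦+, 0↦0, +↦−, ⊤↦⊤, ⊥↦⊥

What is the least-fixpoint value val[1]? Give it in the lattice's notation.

−

Trace (10 dequeues):
  [1] u=0 | in 0 | out 0 | prev ⊥ | push {}
  [2] u=1 | in ⊥ | out − | ==
  [3] u=2 | in 0 | out 0 | ==
  [4] u=3 | in ⊥ | out + | ==
  [5] u=4 | in ⊤ | out ⊤ | prev 0 | push {0,2}
  [6] u=5 | in − | out + | prev ⊥ | push {1,4}
  [7] u=0 | in ⊤ | out ⊤ | prev 0 | push {}
  [8] u=2 | in ⊤ | out ⊤ | prev 0 | push {}
  [9] u=1 | in + | out − | ==
  [10] u=4 | in ⊤ | out ⊤ | ==

Converged values:
  [0] ⊤
  [1] −
  [2] ⊤
  [3] +
  [4] ⊤
  [5] +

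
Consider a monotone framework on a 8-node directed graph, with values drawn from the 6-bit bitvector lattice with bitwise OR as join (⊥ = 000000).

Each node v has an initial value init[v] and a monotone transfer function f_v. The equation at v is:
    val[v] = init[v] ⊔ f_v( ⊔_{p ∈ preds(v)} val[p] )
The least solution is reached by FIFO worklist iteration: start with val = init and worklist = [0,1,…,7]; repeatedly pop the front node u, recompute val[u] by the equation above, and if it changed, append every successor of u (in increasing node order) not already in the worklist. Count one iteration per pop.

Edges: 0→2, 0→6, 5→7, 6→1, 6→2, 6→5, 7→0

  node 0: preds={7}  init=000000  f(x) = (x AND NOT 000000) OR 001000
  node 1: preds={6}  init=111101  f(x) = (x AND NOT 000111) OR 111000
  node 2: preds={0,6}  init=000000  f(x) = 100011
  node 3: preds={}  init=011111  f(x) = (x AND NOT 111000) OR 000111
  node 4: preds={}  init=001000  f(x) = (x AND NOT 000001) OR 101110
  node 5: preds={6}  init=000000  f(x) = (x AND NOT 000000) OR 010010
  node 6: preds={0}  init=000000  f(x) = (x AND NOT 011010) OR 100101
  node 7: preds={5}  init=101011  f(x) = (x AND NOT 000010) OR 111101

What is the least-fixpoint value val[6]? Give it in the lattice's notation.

100101

Trace (15 dequeues):
  [1] u=0 | in 101011 | out 101011 | prev 000000 | push {}
  [2] u=1 | in 000000 | out 111101 | ==
  [3] u=2 | in 101011 | out 100011 | prev 000000 | push {}
  [4] u=3 | in 000000 | out 011111 | ==
  [5] u=4 | in 000000 | out 101110 | prev 001000 | push {}
  [6] u=5 | in 000000 | out 010010 | prev 000000 | push {}
  [7] u=6 | in 101011 | out 100101 | prev 000000 | push {1,2,5}
  [8] u=7 | in 010010 | out 111111 | prev 101011 | push {0}
  [9] u=1 | in 100101 | out 111101 | ==
  [10] u=2 | in 101111 | out 100011 | ==
  [11] u=5 | in 100101 | out 110111 | prev 010010 | push {7}
  [12] u=0 | in 111111 | out 111111 | prev 101011 | push {2,6}
  [13] u=7 | in 110111 | out 111111 | ==
  [14] u=2 | in 111111 | out 100011 | ==
  [15] u=6 | in 111111 | out 100101 | ==

Converged values:
  [0] 111111
  [1] 111101
  [2] 100011
  [3] 011111
  [4] 101110
  [5] 110111
  [6] 100101
  [7] 111111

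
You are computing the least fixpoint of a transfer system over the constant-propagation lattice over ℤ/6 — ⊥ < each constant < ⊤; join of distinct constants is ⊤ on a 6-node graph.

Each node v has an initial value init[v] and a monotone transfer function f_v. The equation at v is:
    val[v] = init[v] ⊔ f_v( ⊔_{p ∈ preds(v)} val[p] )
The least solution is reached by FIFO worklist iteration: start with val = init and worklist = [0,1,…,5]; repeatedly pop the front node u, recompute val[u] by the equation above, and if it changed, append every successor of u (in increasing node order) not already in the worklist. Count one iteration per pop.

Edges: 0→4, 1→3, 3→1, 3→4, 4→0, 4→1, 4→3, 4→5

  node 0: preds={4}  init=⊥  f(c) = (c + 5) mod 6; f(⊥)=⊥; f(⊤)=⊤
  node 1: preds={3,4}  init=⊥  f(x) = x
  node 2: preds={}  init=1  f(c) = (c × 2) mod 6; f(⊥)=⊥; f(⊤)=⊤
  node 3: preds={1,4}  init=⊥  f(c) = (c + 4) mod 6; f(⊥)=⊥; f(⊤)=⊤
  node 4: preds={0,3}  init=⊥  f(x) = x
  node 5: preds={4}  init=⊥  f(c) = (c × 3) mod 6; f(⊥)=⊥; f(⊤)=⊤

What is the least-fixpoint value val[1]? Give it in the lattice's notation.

Trace (6 dequeues):
  [1] u=0 | in ⊥ | out ⊥ | ==
  [2] u=1 | in ⊥ | out ⊥ | ==
  [3] u=2 | in ⊥ | out 1 | ==
  [4] u=3 | in ⊥ | out ⊥ | ==
  [5] u=4 | in ⊥ | out ⊥ | ==
  [6] u=5 | in ⊥ | out ⊥ | ==

Converged values:
  [0] ⊥
  [1] ⊥
  [2] 1
  [3] ⊥
  [4] ⊥
  [5] ⊥

⊥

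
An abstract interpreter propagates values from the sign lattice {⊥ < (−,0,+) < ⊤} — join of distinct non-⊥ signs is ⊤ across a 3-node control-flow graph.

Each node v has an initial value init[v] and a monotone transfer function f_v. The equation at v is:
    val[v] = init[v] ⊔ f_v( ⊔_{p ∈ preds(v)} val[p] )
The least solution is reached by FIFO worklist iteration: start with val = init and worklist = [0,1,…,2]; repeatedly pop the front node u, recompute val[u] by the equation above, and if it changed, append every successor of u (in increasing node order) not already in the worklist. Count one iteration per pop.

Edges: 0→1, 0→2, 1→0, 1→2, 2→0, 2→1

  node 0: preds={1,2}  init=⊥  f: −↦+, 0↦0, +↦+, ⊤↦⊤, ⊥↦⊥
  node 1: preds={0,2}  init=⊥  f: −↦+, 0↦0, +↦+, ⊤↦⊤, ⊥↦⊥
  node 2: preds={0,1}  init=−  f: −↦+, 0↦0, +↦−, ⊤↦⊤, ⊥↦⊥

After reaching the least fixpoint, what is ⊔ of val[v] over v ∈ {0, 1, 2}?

⊤

Iteration log — 6 steps:
  step 1. node 0  ⊔preds=−  new=+  old=⊥  +wl: 
  step 2. node 1  ⊔preds=⊤  new=⊤  old=⊥  +wl: 0
  step 3. node 2  ⊔preds=⊤  new=⊤  old=−  +wl: 1
  step 4. node 0  ⊔preds=⊤  new=⊤  old=+  +wl: 2
  step 5. node 1  ⊔preds=⊤  new=⊤  stable
  step 6. node 2  ⊔preds=⊤  new=⊤  stable

Least fixpoint reached:
  node 0: ⊤
  node 1: ⊤
  node 2: ⊤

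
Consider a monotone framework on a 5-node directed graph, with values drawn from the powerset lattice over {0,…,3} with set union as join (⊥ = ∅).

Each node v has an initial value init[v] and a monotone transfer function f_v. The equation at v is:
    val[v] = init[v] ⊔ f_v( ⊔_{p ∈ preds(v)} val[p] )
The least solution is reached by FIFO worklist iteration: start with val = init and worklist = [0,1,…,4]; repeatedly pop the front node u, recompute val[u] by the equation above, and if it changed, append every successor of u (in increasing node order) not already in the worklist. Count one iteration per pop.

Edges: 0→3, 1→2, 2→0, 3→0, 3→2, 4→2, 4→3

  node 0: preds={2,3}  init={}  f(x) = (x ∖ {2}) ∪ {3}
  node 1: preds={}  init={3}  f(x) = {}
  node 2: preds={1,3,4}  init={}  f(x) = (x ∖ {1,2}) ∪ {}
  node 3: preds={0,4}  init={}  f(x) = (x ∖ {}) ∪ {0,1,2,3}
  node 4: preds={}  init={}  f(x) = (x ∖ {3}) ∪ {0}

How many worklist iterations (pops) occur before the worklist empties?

Worklist (9 pops):
  #1 pop 0: in={} → {3} (was {}); enqueue []
  #2 pop 1: in={} → {3} (no change)
  #3 pop 2: in={3} → {3} (was {}); enqueue [0]
  #4 pop 3: in={3} → {0,1,2,3} (was {}); enqueue [2]
  #5 pop 4: in={} → {0} (was {}); enqueue [3]
  #6 pop 0: in={0,1,2,3} → {0,1,3} (was {3}); enqueue []
  #7 pop 2: in={0,1,2,3} → {0,3} (was {3}); enqueue [0]
  #8 pop 3: in={0,1,3} → {0,1,2,3} (no change)
  #9 pop 0: in={0,1,2,3} → {0,1,3} (no change)

Fixpoint:
  val[0] = {0,1,3}
  val[1] = {3}
  val[2] = {0,3}
  val[3] = {0,1,2,3}
  val[4] = {0}

9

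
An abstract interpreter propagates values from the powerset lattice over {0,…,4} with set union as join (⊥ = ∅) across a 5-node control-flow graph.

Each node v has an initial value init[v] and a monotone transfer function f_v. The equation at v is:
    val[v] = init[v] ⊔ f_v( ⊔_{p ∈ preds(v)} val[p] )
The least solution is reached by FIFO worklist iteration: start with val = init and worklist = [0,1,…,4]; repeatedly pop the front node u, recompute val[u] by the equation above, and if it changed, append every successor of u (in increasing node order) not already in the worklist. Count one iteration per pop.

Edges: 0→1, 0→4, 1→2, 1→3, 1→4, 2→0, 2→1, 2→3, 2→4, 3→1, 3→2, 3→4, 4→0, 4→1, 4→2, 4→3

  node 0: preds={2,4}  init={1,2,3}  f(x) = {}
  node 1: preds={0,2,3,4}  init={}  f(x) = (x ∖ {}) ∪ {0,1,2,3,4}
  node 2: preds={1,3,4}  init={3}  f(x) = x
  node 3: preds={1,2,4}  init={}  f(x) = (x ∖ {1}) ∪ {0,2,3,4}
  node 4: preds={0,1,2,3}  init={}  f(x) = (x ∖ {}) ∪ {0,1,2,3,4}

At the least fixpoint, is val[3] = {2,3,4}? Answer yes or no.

no

Trace (9 dequeues):
  [1] u=0 | in {3} | out {1,2,3} | ==
  [2] u=1 | in {1,2,3} | out {0,1,2,3,4} | prev {} | push {}
  [3] u=2 | in {0,1,2,3,4} | out {0,1,2,3,4} | prev {3} | push {0,1}
  [4] u=3 | in {0,1,2,3,4} | out {0,2,3,4} | prev {} | push {2}
  [5] u=4 | in {0,1,2,3,4} | out {0,1,2,3,4} | prev {} | push {3}
  [6] u=0 | in {0,1,2,3,4} | out {1,2,3} | ==
  [7] u=1 | in {0,1,2,3,4} | out {0,1,2,3,4} | ==
  [8] u=2 | in {0,1,2,3,4} | out {0,1,2,3,4} | ==
  [9] u=3 | in {0,1,2,3,4} | out {0,2,3,4} | ==

Converged values:
  [0] {1,2,3}
  [1] {0,1,2,3,4}
  [2] {0,1,2,3,4}
  [3] {0,2,3,4}
  [4] {0,1,2,3,4}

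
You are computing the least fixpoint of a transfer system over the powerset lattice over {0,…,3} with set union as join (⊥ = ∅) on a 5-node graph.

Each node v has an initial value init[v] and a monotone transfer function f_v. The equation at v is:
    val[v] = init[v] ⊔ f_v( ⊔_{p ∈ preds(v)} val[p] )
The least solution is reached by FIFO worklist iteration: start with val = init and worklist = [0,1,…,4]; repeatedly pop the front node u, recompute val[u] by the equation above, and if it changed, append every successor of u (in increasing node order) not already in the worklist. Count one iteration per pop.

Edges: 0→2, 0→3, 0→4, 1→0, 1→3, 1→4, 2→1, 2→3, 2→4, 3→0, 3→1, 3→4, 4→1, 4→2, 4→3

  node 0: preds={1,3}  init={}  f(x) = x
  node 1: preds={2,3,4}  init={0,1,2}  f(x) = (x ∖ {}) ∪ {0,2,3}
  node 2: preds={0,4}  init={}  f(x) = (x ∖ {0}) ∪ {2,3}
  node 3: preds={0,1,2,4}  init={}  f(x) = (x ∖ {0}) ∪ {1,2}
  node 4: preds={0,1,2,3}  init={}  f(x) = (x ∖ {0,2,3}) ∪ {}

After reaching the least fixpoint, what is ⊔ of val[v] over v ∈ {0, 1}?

Iteration log — 10 steps:
  step 1. node 0  ⊔preds={0,1,2}  new={0,1,2}  old={}  +wl: 
  step 2. node 1  ⊔preds={}  new={0,1,2,3}  old={0,1,2}  +wl: 0
  step 3. node 2  ⊔preds={0,1,2}  new={1,2,3}  old={}  +wl: 1
  step 4. node 3  ⊔preds={0,1,2,3}  new={1,2,3}  old={}  +wl: 
  step 5. node 4  ⊔preds={0,1,2,3}  new={1}  old={}  +wl: 2,3
  step 6. node 0  ⊔preds={0,1,2,3}  new={0,1,2,3}  old={0,1,2}  +wl: 4
  step 7. node 1  ⊔preds={1,2,3}  new={0,1,2,3}  stable
  step 8. node 2  ⊔preds={0,1,2,3}  new={1,2,3}  stable
  step 9. node 3  ⊔preds={0,1,2,3}  new={1,2,3}  stable
  step 10. node 4  ⊔preds={0,1,2,3}  new={1}  stable

Least fixpoint reached:
  node 0: {0,1,2,3}
  node 1: {0,1,2,3}
  node 2: {1,2,3}
  node 3: {1,2,3}
  node 4: {1}

{0,1,2,3}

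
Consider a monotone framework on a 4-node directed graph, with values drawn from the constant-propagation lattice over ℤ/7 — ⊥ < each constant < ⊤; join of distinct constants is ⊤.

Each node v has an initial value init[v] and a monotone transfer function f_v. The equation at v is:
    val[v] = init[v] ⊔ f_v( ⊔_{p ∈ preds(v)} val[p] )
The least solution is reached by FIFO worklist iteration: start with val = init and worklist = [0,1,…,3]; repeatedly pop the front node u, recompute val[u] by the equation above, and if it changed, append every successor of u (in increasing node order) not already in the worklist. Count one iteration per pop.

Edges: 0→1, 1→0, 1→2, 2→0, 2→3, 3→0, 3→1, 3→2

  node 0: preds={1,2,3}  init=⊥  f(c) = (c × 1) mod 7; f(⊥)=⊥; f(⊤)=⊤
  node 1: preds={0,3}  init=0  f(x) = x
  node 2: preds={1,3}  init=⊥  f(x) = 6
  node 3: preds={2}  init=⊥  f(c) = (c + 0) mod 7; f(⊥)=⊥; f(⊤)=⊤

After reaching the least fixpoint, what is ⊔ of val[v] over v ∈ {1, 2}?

⊤

Iteration log — 8 steps:
  step 1. node 0  ⊔preds=0  new=0  old=⊥  +wl: 
  step 2. node 1  ⊔preds=0  new=0  stable
  step 3. node 2  ⊔preds=0  new=6  old=⊥  +wl: 0
  step 4. node 3  ⊔preds=6  new=6  old=⊥  +wl: 1,2
  step 5. node 0  ⊔preds=⊤  new=⊤  old=0  +wl: 
  step 6. node 1  ⊔preds=⊤  new=⊤  old=0  +wl: 0
  step 7. node 2  ⊔preds=⊤  new=6  stable
  step 8. node 0  ⊔preds=⊤  new=⊤  stable

Least fixpoint reached:
  node 0: ⊤
  node 1: ⊤
  node 2: 6
  node 3: 6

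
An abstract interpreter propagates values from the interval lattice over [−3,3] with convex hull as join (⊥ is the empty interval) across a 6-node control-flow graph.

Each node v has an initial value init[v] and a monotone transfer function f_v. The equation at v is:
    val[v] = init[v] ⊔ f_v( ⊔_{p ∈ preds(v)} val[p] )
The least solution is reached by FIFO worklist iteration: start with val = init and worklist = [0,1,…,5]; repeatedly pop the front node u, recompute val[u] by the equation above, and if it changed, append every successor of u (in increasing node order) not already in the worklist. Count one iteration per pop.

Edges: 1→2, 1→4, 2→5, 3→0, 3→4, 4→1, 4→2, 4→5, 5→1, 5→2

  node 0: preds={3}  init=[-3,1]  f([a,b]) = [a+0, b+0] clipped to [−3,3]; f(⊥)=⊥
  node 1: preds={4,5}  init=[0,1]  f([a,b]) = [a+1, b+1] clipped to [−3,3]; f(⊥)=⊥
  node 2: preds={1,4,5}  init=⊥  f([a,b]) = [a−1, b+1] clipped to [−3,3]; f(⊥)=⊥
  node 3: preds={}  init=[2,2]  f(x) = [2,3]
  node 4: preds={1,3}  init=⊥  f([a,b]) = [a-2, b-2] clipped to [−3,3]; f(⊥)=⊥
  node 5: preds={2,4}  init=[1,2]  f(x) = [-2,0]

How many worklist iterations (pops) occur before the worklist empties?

14

Trace (14 dequeues):
  [1] u=0 | in [2,2] | out [-3,2] | prev [-3,1] | push {}
  [2] u=1 | in [1,2] | out [0,3] | prev [0,1] | push {}
  [3] u=2 | in [0,3] | out [-1,3] | prev ⊥ | push {}
  [4] u=3 | in ⊥ | out [2,3] | prev [2,2] | push {0}
  [5] u=4 | in [0,3] | out [-2,1] | prev ⊥ | push {1,2}
  [6] u=5 | in [-2,3] | out [-2,2] | prev [1,2] | push {}
  [7] u=0 | in [2,3] | out [-3,3] | prev [-3,2] | push {}
  [8] u=1 | in [-2,2] | out [-1,3] | prev [0,3] | push {4}
  [9] u=2 | in [-2,3] | out [-3,3] | prev [-1,3] | push {5}
  [10] u=4 | in [-1,3] | out [-3,1] | prev [-2,1] | push {1,2}
  [11] u=5 | in [-3,3] | out [-2,2] | ==
  [12] u=1 | in [-3,2] | out [-2,3] | prev [-1,3] | push {4}
  [13] u=2 | in [-3,3] | out [-3,3] | ==
  [14] u=4 | in [-2,3] | out [-3,1] | ==

Converged values:
  [0] [-3,3]
  [1] [-2,3]
  [2] [-3,3]
  [3] [2,3]
  [4] [-3,1]
  [5] [-2,2]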